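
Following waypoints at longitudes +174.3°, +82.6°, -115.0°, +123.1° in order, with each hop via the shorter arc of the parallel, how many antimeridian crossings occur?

Leg 1: +174.3° → +82.6°, shortest Δλ = -91.7° (west) — does not cross 180°.
Leg 2: +82.6° → -115.0°, shortest Δλ = 162.4° (east) — crosses 180°.
Leg 3: -115.0° → +123.1°, shortest Δλ = -121.9° (west) — crosses 180°.
Total crossings: 2.

2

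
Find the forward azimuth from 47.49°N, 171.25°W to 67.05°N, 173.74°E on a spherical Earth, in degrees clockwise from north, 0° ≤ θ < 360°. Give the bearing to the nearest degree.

Δλ = 173.74 − -171.25 = 344.99°; wrapped into (−180°, 180°]: -15.01°.
θ = atan2( sin Δλ · cos φ₂ , cos φ₁ · sin φ₂ − sin φ₁ · cos φ₂ · cos Δλ )
  = atan2(-0.10099, 0.34460) = -16.333° → normalised to [0°, 360°): 343.667°.

344°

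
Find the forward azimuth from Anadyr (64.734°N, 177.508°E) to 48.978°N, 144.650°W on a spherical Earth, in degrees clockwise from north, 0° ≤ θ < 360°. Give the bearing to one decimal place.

Δλ = -144.650 − 177.508 = -322.158°; wrapped into (−180°, 180°]: 37.842°.
θ = atan2( sin Δλ · cos φ₂ , cos φ₁ · sin φ₂ − sin φ₁ · cos φ₂ · cos Δλ )
  = atan2(0.40266, -0.14672) = 110.020° → normalised to [0°, 360°): 110.020°.

110.0°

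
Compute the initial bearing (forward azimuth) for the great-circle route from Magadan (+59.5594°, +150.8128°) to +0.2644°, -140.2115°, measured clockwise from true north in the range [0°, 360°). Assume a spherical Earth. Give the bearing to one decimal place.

108.2°

Δλ = -140.2115 − 150.8128 = -291.0243°; wrapped into (−180°, 180°]: 68.9757°.
θ = atan2( sin Δλ · cos φ₂ , cos φ₁ · sin φ₂ − sin φ₁ · cos φ₂ · cos Δλ )
  = atan2(0.93342, -0.30697) = 108.204° → normalised to [0°, 360°): 108.204°.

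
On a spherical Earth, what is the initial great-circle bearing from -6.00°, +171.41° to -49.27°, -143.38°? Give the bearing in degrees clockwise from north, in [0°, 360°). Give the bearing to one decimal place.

146.7°

Δλ = -143.38 − 171.41 = -314.79°; wrapped into (−180°, 180°]: 45.21°.
θ = atan2( sin Δλ · cos φ₂ , cos φ₁ · sin φ₂ − sin φ₁ · cos φ₂ · cos Δλ )
  = atan2(0.46307, -0.70559) = 146.724° → normalised to [0°, 360°): 146.724°.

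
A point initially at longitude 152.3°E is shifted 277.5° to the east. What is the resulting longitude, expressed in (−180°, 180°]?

69.8°E

Start at +152.3°; shift +277.5° → +429.8°.
+429.8° lies outside (−180°, 180°]; subtract 360° → +69.8°.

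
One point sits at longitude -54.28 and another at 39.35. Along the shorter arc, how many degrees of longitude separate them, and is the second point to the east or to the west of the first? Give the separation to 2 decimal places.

93.63° east

Raw difference: 39.35 − -54.28 = 93.63°.
Normalise into (−180°, 180°]: 93.63° stays 93.63°.
Positive ⇒ the second point lies to the east; separation 93.63°.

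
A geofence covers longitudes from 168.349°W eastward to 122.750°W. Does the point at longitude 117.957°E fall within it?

No

Band width going east from -168.349° to -122.750°: ((-122.750 − -168.349) mod 360) = 45.599°.
Offset of +117.957° east of the west edge: ((117.957 − -168.349) mod 360) = 286.306°.
286.306° > 45.599° ⇒ outside.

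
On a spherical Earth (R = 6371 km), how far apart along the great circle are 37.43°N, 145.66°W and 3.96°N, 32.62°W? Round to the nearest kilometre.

11737 km

Δλ = -32.62 − -145.66 = 113.04°.
Δφ = 3.96 − 37.43 = -33.47°.
a = sin²(Δφ/2) + cos φ₁ · cos φ₂ · sin²(Δλ/2) = 0.634036.
c = 2·atan2(√a, √(1−a)) = 1.84219 rad → d = 6371·c ≈ 11736.58 km.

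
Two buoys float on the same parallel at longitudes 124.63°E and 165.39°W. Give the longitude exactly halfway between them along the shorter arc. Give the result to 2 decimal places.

159.62°E

Signed shortest Δλ from +124.63° to -165.39° is +69.98°.
Midpoint longitude = +124.63° + (+69.98°)/2 = +124.63° + 34.99° = +159.62°.
(The naïve average (+124.63 + -165.39)/2 = -20.38° is on the wrong side of the globe.)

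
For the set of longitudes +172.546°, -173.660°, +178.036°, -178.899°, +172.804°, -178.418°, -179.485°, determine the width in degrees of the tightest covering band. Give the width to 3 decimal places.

13.794°

Sort the longitudes: -179.485°, -178.899°, -178.418°, -173.660°, +172.546°, +172.804°, +178.036°.
Eastward gaps between consecutive values (wrapping around): 0.586°, 0.481°, 4.758°, 346.206°, 0.258°, 5.232°, 2.479°.
Largest gap = 346.206° ⇒ minimal covering band is its complement: 360° − 346.206° = 13.794°.
Band runs from +172.546° eastward to -173.660°, crossing the antimeridian.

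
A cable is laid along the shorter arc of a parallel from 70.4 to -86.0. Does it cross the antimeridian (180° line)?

Signed shortest Δλ = ((-86.0 − 70.4 + 180) mod 360) − 180 = -156.4°.
Going west by 156.4° from +70.4° reaches -86.0° without touching 180°.

No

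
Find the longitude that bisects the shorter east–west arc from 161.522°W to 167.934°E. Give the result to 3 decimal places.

Signed shortest Δλ from -161.522° to +167.934° is -30.544°.
Midpoint longitude = -161.522° + (-30.544°)/2 = -161.522° − 15.272° = -176.794°.
(The naïve average (-161.522 + +167.934)/2 = 3.206° is on the wrong side of the globe.)

176.794°W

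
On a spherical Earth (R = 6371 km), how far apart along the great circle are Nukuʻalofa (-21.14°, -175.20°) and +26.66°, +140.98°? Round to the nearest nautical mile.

Δλ = 140.98 − -175.20 = 316.18°; wrapped into (−180°, 180°]: -43.82°.
Δφ = 26.66 − -21.14 = 47.80°.
a = sin²(Δφ/2) + cos φ₁ · cos φ₂ · sin²(Δλ/2) = 0.280203.
c = 2·atan2(√a, √(1−a)) = 1.11565 rad → d = 6371·c ≈ 7107.80 km ≈ 3837.90 nmi.

3838 nmi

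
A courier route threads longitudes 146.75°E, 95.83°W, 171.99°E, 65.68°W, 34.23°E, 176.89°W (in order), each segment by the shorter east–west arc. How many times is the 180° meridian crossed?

4

Leg 1: +146.75° → -95.83°, shortest Δλ = 117.42° (east) — crosses 180°.
Leg 2: -95.83° → +171.99°, shortest Δλ = -92.18° (west) — crosses 180°.
Leg 3: +171.99° → -65.68°, shortest Δλ = 122.33° (east) — crosses 180°.
Leg 4: -65.68° → +34.23°, shortest Δλ = 99.91° (east) — does not cross 180°.
Leg 5: +34.23° → -176.89°, shortest Δλ = 148.88° (east) — crosses 180°.
Total crossings: 4.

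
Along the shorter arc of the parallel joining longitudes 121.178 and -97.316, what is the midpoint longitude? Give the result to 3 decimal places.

Signed shortest Δλ from +121.178° to -97.316° is +141.506°.
Midpoint longitude = +121.178° + (+141.506°)/2 = +121.178° + 70.753° = +191.931°.
Normalise into (−180°, 180°]: -168.069°.
(The naïve average (+121.178 + -97.316)/2 = 11.931° is on the wrong side of the globe.)

-168.069°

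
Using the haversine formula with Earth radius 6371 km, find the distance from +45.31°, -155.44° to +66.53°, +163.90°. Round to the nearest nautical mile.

Δλ = 163.90 − -155.44 = 319.34°; wrapped into (−180°, 180°]: -40.66°.
Δφ = 66.53 − 45.31 = 21.22°.
a = sin²(Δφ/2) + cos φ₁ · cos φ₂ · sin²(Δλ/2) = 0.067710.
c = 2·atan2(√a, √(1−a)) = 0.52648 rad → d = 6371·c ≈ 3354.21 km ≈ 1811.13 nmi.

1811 nmi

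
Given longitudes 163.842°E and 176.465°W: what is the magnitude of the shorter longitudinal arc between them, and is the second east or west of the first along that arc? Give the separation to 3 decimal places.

19.693° east

Raw difference: -176.465 − 163.842 = -340.307°.
Normalise into (−180°, 180°]: -340.307° + 360° = 19.693°.
Positive ⇒ the second point lies to the east; separation 19.693°.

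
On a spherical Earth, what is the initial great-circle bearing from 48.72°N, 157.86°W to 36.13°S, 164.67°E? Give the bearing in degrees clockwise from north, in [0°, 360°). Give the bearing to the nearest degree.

Δλ = 164.67 − -157.86 = 322.53°; wrapped into (−180°, 180°]: -37.47°.
θ = atan2( sin Δλ · cos φ₂ , cos φ₁ · sin φ₂ − sin φ₁ · cos φ₂ · cos Δλ )
  = atan2(-0.49135, -0.87073) = -150.564° → normalised to [0°, 360°): 209.436°.

209°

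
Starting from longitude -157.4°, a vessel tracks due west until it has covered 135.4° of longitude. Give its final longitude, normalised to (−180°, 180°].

+67.2°

Start at -157.4°; shift −135.4° → -292.8°.
-292.8° lies outside (−180°, 180°]; add 360° → +67.2°.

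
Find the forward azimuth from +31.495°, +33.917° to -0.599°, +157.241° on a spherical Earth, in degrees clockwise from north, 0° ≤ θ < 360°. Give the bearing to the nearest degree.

Δλ = 157.241 − 33.917 = 123.324°.
θ = atan2( sin Δλ · cos φ₂ , cos φ₁ · sin φ₂ − sin φ₁ · cos φ₂ · cos Δλ )
  = atan2(0.83553, 0.27808) = 71.592° → normalised to [0°, 360°): 71.592°.

72°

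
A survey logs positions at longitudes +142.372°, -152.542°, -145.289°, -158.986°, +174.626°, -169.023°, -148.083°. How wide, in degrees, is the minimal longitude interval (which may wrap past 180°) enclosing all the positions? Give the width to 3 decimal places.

72.339°

Sort the longitudes: -169.023°, -158.986°, -152.542°, -148.083°, -145.289°, +142.372°, +174.626°.
Eastward gaps between consecutive values (wrapping around): 10.037°, 6.444°, 4.459°, 2.794°, 287.661°, 32.254°, 16.351°.
Largest gap = 287.661° ⇒ minimal covering band is its complement: 360° − 287.661° = 72.339°.
Band runs from +142.372° eastward to -145.289°, crossing the antimeridian.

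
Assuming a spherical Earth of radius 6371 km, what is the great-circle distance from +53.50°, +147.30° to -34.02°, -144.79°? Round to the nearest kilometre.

Δλ = -144.79 − 147.30 = -292.09°; wrapped into (−180°, 180°]: 67.91°.
Δφ = -34.02 − 53.50 = -87.52°.
a = sin²(Δφ/2) + cos φ₁ · cos φ₂ · sin²(Δλ/2) = 0.632170.
c = 2·atan2(√a, √(1−a)) = 1.83832 rad → d = 6371·c ≈ 11711.91 km.

11712 km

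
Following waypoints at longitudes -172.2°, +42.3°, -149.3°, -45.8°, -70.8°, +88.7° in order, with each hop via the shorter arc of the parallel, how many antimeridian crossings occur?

Leg 1: -172.2° → +42.3°, shortest Δλ = -145.5° (west) — crosses 180°.
Leg 2: +42.3° → -149.3°, shortest Δλ = 168.4° (east) — crosses 180°.
Leg 3: -149.3° → -45.8°, shortest Δλ = 103.5° (east) — does not cross 180°.
Leg 4: -45.8° → -70.8°, shortest Δλ = -25.0° (west) — does not cross 180°.
Leg 5: -70.8° → +88.7°, shortest Δλ = 159.5° (east) — does not cross 180°.
Total crossings: 2.

2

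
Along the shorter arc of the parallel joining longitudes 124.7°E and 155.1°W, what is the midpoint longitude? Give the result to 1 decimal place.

Signed shortest Δλ from +124.7° to -155.1° is +80.2°.
Midpoint longitude = +124.7° + (+80.2°)/2 = +124.7° + 40.1° = +164.8°.
(The naïve average (+124.7 + -155.1)/2 = -15.2° is on the wrong side of the globe.)

164.8°E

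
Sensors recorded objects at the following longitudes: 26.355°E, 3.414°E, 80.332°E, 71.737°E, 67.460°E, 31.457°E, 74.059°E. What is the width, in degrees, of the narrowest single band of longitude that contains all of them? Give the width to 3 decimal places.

Sort the longitudes: +3.414°, +26.355°, +31.457°, +67.460°, +71.737°, +74.059°, +80.332°.
Eastward gaps between consecutive values (wrapping around): 22.941°, 5.102°, 36.003°, 4.277°, 2.322°, 6.273°, 283.082°.
Largest gap = 283.082° ⇒ minimal covering band is its complement: 360° − 283.082° = 76.918°.
Band runs from +3.414° eastward to +80.332°.

76.918°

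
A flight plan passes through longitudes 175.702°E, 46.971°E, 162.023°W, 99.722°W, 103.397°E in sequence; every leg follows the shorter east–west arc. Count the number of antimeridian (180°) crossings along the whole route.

Leg 1: +175.702° → +46.971°, shortest Δλ = -128.731° (west) — does not cross 180°.
Leg 2: +46.971° → -162.023°, shortest Δλ = 151.006° (east) — crosses 180°.
Leg 3: -162.023° → -99.722°, shortest Δλ = 62.301° (east) — does not cross 180°.
Leg 4: -99.722° → +103.397°, shortest Δλ = -156.881° (west) — crosses 180°.
Total crossings: 2.

2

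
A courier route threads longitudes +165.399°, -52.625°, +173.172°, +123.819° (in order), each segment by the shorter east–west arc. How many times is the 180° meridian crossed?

2

Leg 1: +165.399° → -52.625°, shortest Δλ = 141.976° (east) — crosses 180°.
Leg 2: -52.625° → +173.172°, shortest Δλ = -134.203° (west) — crosses 180°.
Leg 3: +173.172° → +123.819°, shortest Δλ = -49.353° (west) — does not cross 180°.
Total crossings: 2.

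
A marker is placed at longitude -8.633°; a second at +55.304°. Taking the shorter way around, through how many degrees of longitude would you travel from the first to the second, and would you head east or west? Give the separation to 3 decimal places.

63.937° east

Raw difference: 55.304 − -8.633 = 63.937°.
Normalise into (−180°, 180°]: 63.937° stays 63.937°.
Positive ⇒ the second point lies to the east; separation 63.937°.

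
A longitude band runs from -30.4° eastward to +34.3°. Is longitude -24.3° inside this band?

Band width going east from -30.4° to +34.3°: ((34.3 − -30.4) mod 360) = 64.7°.
Offset of -24.3° east of the west edge: ((-24.3 − -30.4) mod 360) = 6.1°.
6.1° ≤ 64.7° ⇒ inside.

Yes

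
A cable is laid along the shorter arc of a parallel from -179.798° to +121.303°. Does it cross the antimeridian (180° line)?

Yes

Naïve |121.303 − -179.798| = 301.101° > 180°, so the shorter arc goes the other way round — across 180°.
Signed shortest Δλ = ((121.303 − -179.798 + 180) mod 360) − 180 = -58.899°.
Going west by 58.899° from -179.798° passes through 180° before reaching +121.303°.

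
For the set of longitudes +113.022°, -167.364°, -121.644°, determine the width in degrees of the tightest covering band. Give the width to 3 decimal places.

125.334°

Sort the longitudes: -167.364°, -121.644°, +113.022°.
Eastward gaps between consecutive values (wrapping around): 45.720°, 234.666°, 79.614°.
Largest gap = 234.666° ⇒ minimal covering band is its complement: 360° − 234.666° = 125.334°.
Band runs from +113.022° eastward to -121.644°, crossing the antimeridian.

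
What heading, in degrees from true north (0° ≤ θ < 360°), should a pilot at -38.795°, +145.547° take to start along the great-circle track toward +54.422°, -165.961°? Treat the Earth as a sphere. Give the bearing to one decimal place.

Δλ = -165.961 − 145.547 = -311.508°; wrapped into (−180°, 180°]: 48.492°.
θ = atan2( sin Δλ · cos φ₂ , cos φ₁ · sin φ₂ − sin φ₁ · cos φ₂ · cos Δλ )
  = atan2(0.43570, 0.87548) = 26.458° → normalised to [0°, 360°): 26.458°.

26.5°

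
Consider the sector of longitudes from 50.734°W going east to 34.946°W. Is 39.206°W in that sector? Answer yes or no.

Band width going east from -50.734° to -34.946°: ((-34.946 − -50.734) mod 360) = 15.788°.
Offset of -39.206° east of the west edge: ((-39.206 − -50.734) mod 360) = 11.528°.
11.528° ≤ 15.788° ⇒ inside.

Yes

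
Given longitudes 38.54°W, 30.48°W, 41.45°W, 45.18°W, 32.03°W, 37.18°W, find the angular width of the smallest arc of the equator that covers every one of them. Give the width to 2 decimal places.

14.70°

Sort the longitudes: -45.18°, -41.45°, -38.54°, -37.18°, -32.03°, -30.48°.
Eastward gaps between consecutive values (wrapping around): 3.73°, 2.91°, 1.36°, 5.15°, 1.55°, 345.30°.
Largest gap = 345.30° ⇒ minimal covering band is its complement: 360° − 345.30° = 14.70°.
Band runs from -45.18° eastward to -30.48°.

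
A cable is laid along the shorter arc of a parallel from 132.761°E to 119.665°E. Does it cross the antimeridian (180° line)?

No

Signed shortest Δλ = ((119.665 − 132.761 + 180) mod 360) − 180 = -13.096°.
Going west by 13.096° from +132.761° reaches +119.665° without touching 180°.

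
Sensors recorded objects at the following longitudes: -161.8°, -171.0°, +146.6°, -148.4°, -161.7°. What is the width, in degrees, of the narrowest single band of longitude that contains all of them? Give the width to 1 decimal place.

65.0°

Sort the longitudes: -171.0°, -161.8°, -161.7°, -148.4°, +146.6°.
Eastward gaps between consecutive values (wrapping around): 9.2°, 0.1°, 13.3°, 295.0°, 42.4°.
Largest gap = 295.0° ⇒ minimal covering band is its complement: 360° − 295.0° = 65.0°.
Band runs from +146.6° eastward to -148.4°, crossing the antimeridian.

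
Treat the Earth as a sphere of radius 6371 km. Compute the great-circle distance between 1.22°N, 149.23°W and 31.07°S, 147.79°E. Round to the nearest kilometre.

Δλ = 147.79 − -149.23 = 297.02°; wrapped into (−180°, 180°]: -62.98°.
Δφ = -31.07 − 1.22 = -32.29°.
a = sin²(Δφ/2) + cos φ₁ · cos φ₂ · sin²(Δλ/2) = 0.310975.
c = 2·atan2(√a, √(1−a)) = 1.18311 rad → d = 6371·c ≈ 7537.58 km.

7538 km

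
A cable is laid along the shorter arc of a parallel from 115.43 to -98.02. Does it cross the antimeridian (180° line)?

Yes

Naïve |-98.02 − 115.43| = 213.45° > 180°, so the shorter arc goes the other way round — across 180°.
Signed shortest Δλ = ((-98.02 − 115.43 + 180) mod 360) − 180 = 146.55°.
Going east by 146.55° from +115.43° passes through 180° before reaching -98.02°.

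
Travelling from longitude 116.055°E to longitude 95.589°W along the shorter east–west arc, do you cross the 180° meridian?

Naïve |-95.589 − 116.055| = 211.644° > 180°, so the shorter arc goes the other way round — across 180°.
Signed shortest Δλ = ((-95.589 − 116.055 + 180) mod 360) − 180 = 148.356°.
Going east by 148.356° from +116.055° passes through 180° before reaching -95.589°.

Yes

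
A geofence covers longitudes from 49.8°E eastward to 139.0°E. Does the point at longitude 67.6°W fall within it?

Band width going east from +49.8° to +139.0°: ((139.0 − 49.8) mod 360) = 89.2°.
Offset of -67.6° east of the west edge: ((-67.6 − 49.8) mod 360) = 242.6°.
242.6° > 89.2° ⇒ outside.

No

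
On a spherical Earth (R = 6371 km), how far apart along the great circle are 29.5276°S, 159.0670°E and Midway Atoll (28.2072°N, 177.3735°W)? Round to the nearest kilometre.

6891 km

Δλ = -177.3735 − 159.0670 = -336.4405°; wrapped into (−180°, 180°]: 23.5595°.
Δφ = 28.2072 − -29.5276 = 57.7348°.
a = sin²(Δφ/2) + cos φ₁ · cos φ₂ · sin²(Δλ/2) = 0.265038.
c = 2·atan2(√a, √(1−a)) = 1.08159 rad → d = 6371·c ≈ 6890.82 km.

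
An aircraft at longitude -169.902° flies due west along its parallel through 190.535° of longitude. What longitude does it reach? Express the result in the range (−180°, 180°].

Start at -169.902°; shift −190.535° → -360.437°.
-360.437° lies outside (−180°, 180°]; add 360° → -0.437°.

-0.437°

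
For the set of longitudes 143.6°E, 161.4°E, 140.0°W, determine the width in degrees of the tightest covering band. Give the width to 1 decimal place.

76.4°

Sort the longitudes: -140.0°, +143.6°, +161.4°.
Eastward gaps between consecutive values (wrapping around): 283.6°, 17.8°, 58.6°.
Largest gap = 283.6° ⇒ minimal covering band is its complement: 360° − 283.6° = 76.4°.
Band runs from +143.6° eastward to -140.0°, crossing the antimeridian.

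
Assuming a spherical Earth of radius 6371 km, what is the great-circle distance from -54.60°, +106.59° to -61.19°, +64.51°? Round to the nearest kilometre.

2542 km

Δλ = 64.51 − 106.59 = -42.08°.
Δφ = -61.19 − -54.60 = -6.59°.
a = sin²(Δφ/2) + cos φ₁ · cos φ₂ · sin²(Δλ/2) = 0.039286.
c = 2·atan2(√a, √(1−a)) = 0.39906 rad → d = 6371·c ≈ 2542.38 km.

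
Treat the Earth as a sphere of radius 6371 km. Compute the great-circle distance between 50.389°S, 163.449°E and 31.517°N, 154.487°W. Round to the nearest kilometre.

10003 km

Δλ = -154.487 − 163.449 = -317.936°; wrapped into (−180°, 180°]: 42.064°.
Δφ = 31.517 − -50.389 = 81.906°.
a = sin²(Δφ/2) + cos φ₁ · cos φ₂ · sin²(Δλ/2) = 0.499608.
c = 2·atan2(√a, √(1−a)) = 1.57001 rad → d = 6371·c ≈ 10002.54 km.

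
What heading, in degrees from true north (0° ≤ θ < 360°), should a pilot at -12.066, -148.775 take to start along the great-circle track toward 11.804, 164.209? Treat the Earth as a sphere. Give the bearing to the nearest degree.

Δλ = 164.209 − -148.775 = 312.984°; wrapped into (−180°, 180°]: -47.016°.
θ = atan2( sin Δλ · cos φ₂ , cos φ₁ · sin φ₂ − sin φ₁ · cos φ₂ · cos Δλ )
  = atan2(-0.71607, 0.33955) = -64.630° → normalised to [0°, 360°): 295.370°.

295°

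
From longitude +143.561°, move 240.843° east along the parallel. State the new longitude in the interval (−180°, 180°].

+24.404°

Start at +143.561°; shift +240.843° → +384.404°.
+384.404° lies outside (−180°, 180°]; subtract 360° → +24.404°.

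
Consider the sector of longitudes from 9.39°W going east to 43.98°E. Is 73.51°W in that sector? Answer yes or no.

No

Band width going east from -9.39° to +43.98°: ((43.98 − -9.39) mod 360) = 53.37°.
Offset of -73.51° east of the west edge: ((-73.51 − -9.39) mod 360) = 295.88°.
295.88° > 53.37° ⇒ outside.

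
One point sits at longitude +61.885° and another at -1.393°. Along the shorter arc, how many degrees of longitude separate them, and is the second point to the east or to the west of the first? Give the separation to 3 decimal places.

63.278° west

Raw difference: -1.393 − 61.885 = -63.278°.
Normalise into (−180°, 180°]: -63.278° stays -63.278°.
Negative ⇒ the second point lies to the west; separation 63.278°.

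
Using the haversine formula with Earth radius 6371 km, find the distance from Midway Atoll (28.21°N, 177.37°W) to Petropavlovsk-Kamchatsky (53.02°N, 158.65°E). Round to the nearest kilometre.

Δλ = 158.65 − -177.37 = 336.02°; wrapped into (−180°, 180°]: -23.98°.
Δφ = 53.02 − 28.21 = 24.81°.
a = sin²(Δφ/2) + cos φ₁ · cos φ₂ · sin²(Δλ/2) = 0.069024.
c = 2·atan2(√a, √(1−a)) = 0.53169 rad → d = 6371·c ≈ 3387.40 km.

3387 km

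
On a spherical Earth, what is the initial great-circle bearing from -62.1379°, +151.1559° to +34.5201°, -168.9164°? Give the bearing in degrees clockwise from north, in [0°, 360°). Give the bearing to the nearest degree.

33°

Δλ = -168.9164 − 151.1559 = -320.0723°; wrapped into (−180°, 180°]: 39.9277°.
θ = atan2( sin Δλ · cos φ₂ , cos φ₁ · sin φ₂ − sin φ₁ · cos φ₂ · cos Δλ )
  = atan2(0.52881, 0.82343) = 32.709° → normalised to [0°, 360°): 32.709°.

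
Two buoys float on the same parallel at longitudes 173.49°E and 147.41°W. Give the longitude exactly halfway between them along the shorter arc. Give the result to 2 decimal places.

166.96°W

Signed shortest Δλ from +173.49° to -147.41° is +39.10°.
Midpoint longitude = +173.49° + (+39.10°)/2 = +173.49° + 19.55° = +193.04°.
Normalise into (−180°, 180°]: -166.96°.
(The naïve average (+173.49 + -147.41)/2 = 13.04° is on the wrong side of the globe.)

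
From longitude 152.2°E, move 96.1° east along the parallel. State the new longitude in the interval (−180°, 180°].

Start at +152.2°; shift +96.1° → +248.3°.
+248.3° lies outside (−180°, 180°]; subtract 360° → -111.7°.

111.7°W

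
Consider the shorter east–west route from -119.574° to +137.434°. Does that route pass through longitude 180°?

Yes

Naïve |137.434 − -119.574| = 257.008° > 180°, so the shorter arc goes the other way round — across 180°.
Signed shortest Δλ = ((137.434 − -119.574 + 180) mod 360) − 180 = -102.992°.
Going west by 102.992° from -119.574° passes through 180° before reaching +137.434°.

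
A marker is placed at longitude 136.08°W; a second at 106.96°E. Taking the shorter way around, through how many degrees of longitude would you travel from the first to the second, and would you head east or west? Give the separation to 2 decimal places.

116.96° west

Raw difference: 106.96 − -136.08 = 243.04°.
Normalise into (−180°, 180°]: 243.04° − 360° = -116.96°.
Negative ⇒ the second point lies to the west; separation 116.96°.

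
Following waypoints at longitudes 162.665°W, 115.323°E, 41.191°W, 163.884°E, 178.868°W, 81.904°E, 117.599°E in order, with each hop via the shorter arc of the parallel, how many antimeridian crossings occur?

Leg 1: -162.665° → +115.323°, shortest Δλ = -82.012° (west) — crosses 180°.
Leg 2: +115.323° → -41.191°, shortest Δλ = -156.514° (west) — does not cross 180°.
Leg 3: -41.191° → +163.884°, shortest Δλ = -154.925° (west) — crosses 180°.
Leg 4: +163.884° → -178.868°, shortest Δλ = 17.248° (east) — crosses 180°.
Leg 5: -178.868° → +81.904°, shortest Δλ = -99.228° (west) — crosses 180°.
Leg 6: +81.904° → +117.599°, shortest Δλ = 35.695° (east) — does not cross 180°.
Total crossings: 4.

4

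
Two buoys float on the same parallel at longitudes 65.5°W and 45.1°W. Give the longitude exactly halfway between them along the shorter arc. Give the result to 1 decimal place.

Signed shortest Δλ from -65.5° to -45.1° is +20.4°.
Midpoint longitude = -65.5° + (+20.4°)/2 = -65.5° + 10.2° = -55.3°.

55.3°W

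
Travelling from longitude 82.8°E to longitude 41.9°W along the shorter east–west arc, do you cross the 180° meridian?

Signed shortest Δλ = ((-41.9 − 82.8 + 180) mod 360) − 180 = -124.7°.
Going west by 124.7° from +82.8° reaches -41.9° without touching 180°.

No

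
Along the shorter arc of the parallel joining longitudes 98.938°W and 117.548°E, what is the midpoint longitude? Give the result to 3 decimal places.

Signed shortest Δλ from -98.938° to +117.548° is -143.514°.
Midpoint longitude = -98.938° + (-143.514°)/2 = -98.938° − 71.757° = -170.695°.
(The naïve average (-98.938 + +117.548)/2 = 9.305° is on the wrong side of the globe.)

170.695°W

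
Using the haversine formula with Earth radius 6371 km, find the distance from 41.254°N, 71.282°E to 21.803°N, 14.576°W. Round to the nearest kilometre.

Δλ = -14.576 − 71.282 = -85.858°.
Δφ = 21.803 − 41.254 = -19.451°.
a = sin²(Δφ/2) + cos φ₁ · cos φ₂ · sin²(Δλ/2) = 0.352336.
c = 2·atan2(√a, √(1−a)) = 1.27100 rad → d = 6371·c ≈ 8097.52 km.

8098 km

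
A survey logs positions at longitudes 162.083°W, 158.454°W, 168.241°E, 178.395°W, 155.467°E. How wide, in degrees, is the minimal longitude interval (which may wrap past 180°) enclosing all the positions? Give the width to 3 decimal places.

Sort the longitudes: -178.395°, -162.083°, -158.454°, +155.467°, +168.241°.
Eastward gaps between consecutive values (wrapping around): 16.312°, 3.629°, 313.921°, 12.774°, 13.364°.
Largest gap = 313.921° ⇒ minimal covering band is its complement: 360° − 313.921° = 46.079°.
Band runs from +155.467° eastward to -158.454°, crossing the antimeridian.

46.079°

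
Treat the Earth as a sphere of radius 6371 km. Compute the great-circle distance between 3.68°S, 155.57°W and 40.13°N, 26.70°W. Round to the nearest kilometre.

13493 km

Δλ = -26.70 − -155.57 = 128.87°.
Δφ = 40.13 − -3.68 = 43.81°.
a = sin²(Δφ/2) + cos φ₁ · cos φ₂ · sin²(Δλ/2) = 0.760099.
c = 2·atan2(√a, √(1−a)) = 2.11788 rad → d = 6371·c ≈ 13493.01 km.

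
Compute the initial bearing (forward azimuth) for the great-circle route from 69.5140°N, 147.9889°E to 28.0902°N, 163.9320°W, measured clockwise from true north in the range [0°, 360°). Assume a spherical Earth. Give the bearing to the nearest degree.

121°

Δλ = -163.9320 − 147.9889 = -311.9209°; wrapped into (−180°, 180°]: 48.0791°.
θ = atan2( sin Δλ · cos φ₂ , cos φ₁ · sin φ₂ − sin φ₁ · cos φ₂ · cos Δλ )
  = atan2(0.65642, -0.38734) = 120.544° → normalised to [0°, 360°): 120.544°.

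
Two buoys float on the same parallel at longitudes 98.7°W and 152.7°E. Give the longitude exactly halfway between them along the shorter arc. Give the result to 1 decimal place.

153.0°W

Signed shortest Δλ from -98.7° to +152.7° is -108.6°.
Midpoint longitude = -98.7° + (-108.6°)/2 = -98.7° − 54.3° = -153.0°.
(The naïve average (-98.7 + +152.7)/2 = 27.0° is on the wrong side of the globe.)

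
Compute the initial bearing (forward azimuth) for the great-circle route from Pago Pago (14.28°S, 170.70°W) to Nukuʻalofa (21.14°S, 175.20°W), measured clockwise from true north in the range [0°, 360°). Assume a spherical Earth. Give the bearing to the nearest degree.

211°

Δλ = -175.20 − -170.70 = -4.50°.
θ = atan2( sin Δλ · cos φ₂ , cos φ₁ · sin φ₂ − sin φ₁ · cos φ₂ · cos Δλ )
  = atan2(-0.07318, -0.12015) = -148.657° → normalised to [0°, 360°): 211.343°.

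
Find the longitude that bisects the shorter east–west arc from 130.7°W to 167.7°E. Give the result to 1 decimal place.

Signed shortest Δλ from -130.7° to +167.7° is -61.6°.
Midpoint longitude = -130.7° + (-61.6°)/2 = -130.7° − 30.8° = -161.5°.
(The naïve average (-130.7 + +167.7)/2 = 18.5° is on the wrong side of the globe.)

161.5°W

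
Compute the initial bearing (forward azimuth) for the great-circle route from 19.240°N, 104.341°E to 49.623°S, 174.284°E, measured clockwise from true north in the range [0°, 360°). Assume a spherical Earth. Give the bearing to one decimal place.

142.5°

Δλ = 174.284 − 104.341 = 69.943°.
θ = atan2( sin Δλ · cos φ₂ , cos φ₁ · sin φ₂ − sin φ₁ · cos φ₂ · cos Δλ )
  = atan2(0.60853, -0.79246) = 142.480° → normalised to [0°, 360°): 142.480°.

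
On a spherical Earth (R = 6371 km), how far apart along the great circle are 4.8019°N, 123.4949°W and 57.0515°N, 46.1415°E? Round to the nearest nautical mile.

Δλ = 46.1415 − -123.4949 = 169.6364°.
Δφ = 57.0515 − 4.8019 = 52.2496°.
a = sin²(Δφ/2) + cos φ₁ · cos φ₂ · sin²(Δλ/2) = 0.731444.
c = 2·atan2(√a, √(1−a)) = 2.05205 rad → d = 6371·c ≈ 13073.59 km ≈ 7059.17 nmi.

7059 nmi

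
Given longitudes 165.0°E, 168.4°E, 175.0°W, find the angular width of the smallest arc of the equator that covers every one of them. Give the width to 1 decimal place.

Sort the longitudes: -175.0°, +165.0°, +168.4°.
Eastward gaps between consecutive values (wrapping around): 340.0°, 3.4°, 16.6°.
Largest gap = 340.0° ⇒ minimal covering band is its complement: 360° − 340.0° = 20.0°.
Band runs from +165.0° eastward to -175.0°, crossing the antimeridian.

20.0°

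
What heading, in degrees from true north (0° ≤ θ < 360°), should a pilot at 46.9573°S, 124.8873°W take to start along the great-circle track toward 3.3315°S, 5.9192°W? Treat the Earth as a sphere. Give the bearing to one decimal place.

114.2°

Δλ = -5.9192 − -124.8873 = 118.9681°.
θ = atan2( sin Δλ · cos φ₂ , cos φ₁ · sin φ₂ − sin φ₁ · cos φ₂ · cos Δλ )
  = atan2(0.87341, -0.39303) = 114.228° → normalised to [0°, 360°): 114.228°.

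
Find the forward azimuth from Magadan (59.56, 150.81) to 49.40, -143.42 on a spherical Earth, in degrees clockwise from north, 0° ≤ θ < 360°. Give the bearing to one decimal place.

Δλ = -143.42 − 150.81 = -294.23°; wrapped into (−180°, 180°]: 65.77°.
θ = atan2( sin Δλ · cos φ₂ , cos φ₁ · sin φ₂ − sin φ₁ · cos φ₂ · cos Δλ )
  = atan2(0.59344, 0.15441) = 75.415° → normalised to [0°, 360°): 75.415°.

75.4°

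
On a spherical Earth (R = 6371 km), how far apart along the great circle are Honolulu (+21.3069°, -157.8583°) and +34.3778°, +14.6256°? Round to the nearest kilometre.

Δλ = 14.6256 − -157.8583 = 172.4839°.
Δφ = 34.3778 − 21.3069 = 13.0709°.
a = sin²(Δφ/2) + cos φ₁ · cos φ₂ · sin²(Δλ/2) = 0.778570.
c = 2·atan2(√a, √(1−a)) = 2.16173 rad → d = 6371·c ≈ 13772.41 km.

13772 km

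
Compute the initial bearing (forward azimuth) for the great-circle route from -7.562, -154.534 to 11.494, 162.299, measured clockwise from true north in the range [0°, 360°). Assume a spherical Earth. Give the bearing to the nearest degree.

Δλ = 162.299 − -154.534 = 316.833°; wrapped into (−180°, 180°]: -43.167°.
θ = atan2( sin Δλ · cos φ₂ , cos φ₁ · sin φ₂ − sin φ₁ · cos φ₂ · cos Δλ )
  = atan2(-0.67041, 0.29159) = -66.494° → normalised to [0°, 360°): 293.506°.

294°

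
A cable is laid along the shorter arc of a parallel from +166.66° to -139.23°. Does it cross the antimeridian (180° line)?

Naïve |-139.23 − 166.66| = 305.89° > 180°, so the shorter arc goes the other way round — across 180°.
Signed shortest Δλ = ((-139.23 − 166.66 + 180) mod 360) − 180 = 54.11°.
Going east by 54.11° from +166.66° passes through 180° before reaching -139.23°.

Yes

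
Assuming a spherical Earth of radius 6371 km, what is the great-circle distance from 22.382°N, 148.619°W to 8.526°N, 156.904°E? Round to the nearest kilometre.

6005 km

Δλ = 156.904 − -148.619 = 305.523°; wrapped into (−180°, 180°]: -54.477°.
Δφ = 8.526 − 22.382 = -13.856°.
a = sin²(Δφ/2) + cos φ₁ · cos φ₂ · sin²(Δλ/2) = 0.206113.
c = 2·atan2(√a, √(1−a)) = 0.94249 rad → d = 6371·c ≈ 6004.61 km.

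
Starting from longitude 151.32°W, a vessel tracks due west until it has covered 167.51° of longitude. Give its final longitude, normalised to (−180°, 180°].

41.17°E

Start at -151.32°; shift −167.51° → -318.83°.
-318.83° lies outside (−180°, 180°]; add 360° → +41.17°.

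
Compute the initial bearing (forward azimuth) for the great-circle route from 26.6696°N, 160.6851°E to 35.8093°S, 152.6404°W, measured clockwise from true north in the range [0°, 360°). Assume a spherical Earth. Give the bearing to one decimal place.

142.6°

Δλ = -152.6404 − 160.6851 = -313.3255°; wrapped into (−180°, 180°]: 46.6745°.
θ = atan2( sin Δλ · cos φ₂ , cos φ₁ · sin φ₂ − sin φ₁ · cos φ₂ · cos Δλ )
  = atan2(0.58995, -0.77260) = 142.635° → normalised to [0°, 360°): 142.635°.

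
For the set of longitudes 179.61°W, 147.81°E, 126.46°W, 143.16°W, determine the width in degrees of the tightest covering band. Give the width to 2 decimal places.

Sort the longitudes: -179.61°, -143.16°, -126.46°, +147.81°.
Eastward gaps between consecutive values (wrapping around): 36.45°, 16.70°, 274.27°, 32.58°.
Largest gap = 274.27° ⇒ minimal covering band is its complement: 360° − 274.27° = 85.73°.
Band runs from +147.81° eastward to -126.46°, crossing the antimeridian.

85.73°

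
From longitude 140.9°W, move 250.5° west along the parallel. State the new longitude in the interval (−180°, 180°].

31.4°W

Start at -140.9°; shift −250.5° → -391.4°.
-391.4° lies outside (−180°, 180°]; add 360° → -31.4°.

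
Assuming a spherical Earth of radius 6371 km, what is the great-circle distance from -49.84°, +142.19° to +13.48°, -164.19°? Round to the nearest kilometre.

8765 km

Δλ = -164.19 − 142.19 = -306.38°; wrapped into (−180°, 180°]: 53.62°.
Δφ = 13.48 − -49.84 = 63.32°.
a = sin²(Δφ/2) + cos φ₁ · cos φ₂ · sin²(Δλ/2) = 0.403080.
c = 2·atan2(√a, √(1−a)) = 1.37572 rad → d = 6371·c ≈ 8764.72 km.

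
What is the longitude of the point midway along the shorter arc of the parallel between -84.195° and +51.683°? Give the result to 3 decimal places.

Signed shortest Δλ from -84.195° to +51.683° is +135.878°.
Midpoint longitude = -84.195° + (+135.878°)/2 = -84.195° + 67.939° = -16.256°.

-16.256°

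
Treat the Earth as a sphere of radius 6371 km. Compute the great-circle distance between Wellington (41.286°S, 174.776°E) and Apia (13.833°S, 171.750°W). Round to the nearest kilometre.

3319 km

Δλ = -171.750 − 174.776 = -346.526°; wrapped into (−180°, 180°]: 13.474°.
Δφ = -13.833 − -41.286 = 27.453°.
a = sin²(Δφ/2) + cos φ₁ · cos φ₂ · sin²(Δλ/2) = 0.066347.
c = 2·atan2(√a, √(1−a)) = 0.52103 rad → d = 6371·c ≈ 3319.48 km.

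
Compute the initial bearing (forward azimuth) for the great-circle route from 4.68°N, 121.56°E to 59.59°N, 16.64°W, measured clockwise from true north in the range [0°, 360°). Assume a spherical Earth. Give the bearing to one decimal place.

339.2°

Δλ = -16.64 − 121.56 = -138.20°.
θ = atan2( sin Δλ · cos φ₂ , cos φ₁ · sin φ₂ − sin φ₁ · cos φ₂ · cos Δλ )
  = atan2(-0.33739, 0.89034) = -20.754° → normalised to [0°, 360°): 339.246°.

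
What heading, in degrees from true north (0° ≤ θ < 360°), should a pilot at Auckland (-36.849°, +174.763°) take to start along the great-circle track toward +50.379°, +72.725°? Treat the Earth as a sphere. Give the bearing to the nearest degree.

Δλ = 72.725 − 174.763 = -102.038°.
θ = atan2( sin Δλ · cos φ₂ , cos φ₁ · sin φ₂ − sin φ₁ · cos φ₂ · cos Δλ )
  = atan2(-0.62368, 0.53663) = -49.291° → normalised to [0°, 360°): 310.709°.

311°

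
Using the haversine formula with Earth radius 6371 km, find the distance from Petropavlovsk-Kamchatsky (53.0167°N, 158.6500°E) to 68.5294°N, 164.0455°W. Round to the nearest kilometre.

Δλ = -164.0455 − 158.6500 = -322.6955°; wrapped into (−180°, 180°]: 37.3045°.
Δφ = 68.5294 − 53.0167 = 15.5127°.
a = sin²(Δφ/2) + cos φ₁ · cos φ₂ · sin²(Δλ/2) = 0.040737.
c = 2·atan2(√a, √(1−a)) = 0.40646 rad → d = 6371·c ≈ 2589.57 km.

2590 km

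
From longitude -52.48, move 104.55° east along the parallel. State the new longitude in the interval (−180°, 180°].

Start at -52.48°; shift +104.55° → +52.07°.
+52.07° already lies in (−180°, 180°].

+52.07°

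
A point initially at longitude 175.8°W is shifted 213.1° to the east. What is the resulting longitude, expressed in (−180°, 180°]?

37.3°E

Start at -175.8°; shift +213.1° → +37.3°.
+37.3° already lies in (−180°, 180°].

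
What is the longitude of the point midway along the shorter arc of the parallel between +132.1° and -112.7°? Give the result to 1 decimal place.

Signed shortest Δλ from +132.1° to -112.7° is +115.2°.
Midpoint longitude = +132.1° + (+115.2°)/2 = +132.1° + 57.6° = +189.7°.
Normalise into (−180°, 180°]: -170.3°.
(The naïve average (+132.1 + -112.7)/2 = 9.7° is on the wrong side of the globe.)

-170.3°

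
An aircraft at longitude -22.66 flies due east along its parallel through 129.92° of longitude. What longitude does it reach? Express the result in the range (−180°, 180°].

+107.26°

Start at -22.66°; shift +129.92° → +107.26°.
+107.26° already lies in (−180°, 180°].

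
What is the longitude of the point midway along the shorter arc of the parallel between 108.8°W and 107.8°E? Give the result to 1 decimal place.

Signed shortest Δλ from -108.8° to +107.8° is -143.4°.
Midpoint longitude = -108.8° + (-143.4°)/2 = -108.8° − 71.7° = -180.5°.
Normalise into (−180°, 180°]: +179.5°.
(The naïve average (-108.8 + +107.8)/2 = -0.5° is on the wrong side of the globe.)

179.5°E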